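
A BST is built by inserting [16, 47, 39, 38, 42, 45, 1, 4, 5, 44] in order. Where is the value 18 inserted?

Starting tree (level order): [16, 1, 47, None, 4, 39, None, None, 5, 38, 42, None, None, None, None, None, 45, 44]
Insertion path: 16 -> 47 -> 39 -> 38
Result: insert 18 as left child of 38
Final tree (level order): [16, 1, 47, None, 4, 39, None, None, 5, 38, 42, None, None, 18, None, None, 45, None, None, 44]


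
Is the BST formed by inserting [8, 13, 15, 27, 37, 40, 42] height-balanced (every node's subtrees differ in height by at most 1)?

Tree (level-order array): [8, None, 13, None, 15, None, 27, None, 37, None, 40, None, 42]
Definition: a tree is height-balanced if, at every node, |h(left) - h(right)| <= 1 (empty subtree has height -1).
Bottom-up per-node check:
  node 42: h_left=-1, h_right=-1, diff=0 [OK], height=0
  node 40: h_left=-1, h_right=0, diff=1 [OK], height=1
  node 37: h_left=-1, h_right=1, diff=2 [FAIL (|-1-1|=2 > 1)], height=2
  node 27: h_left=-1, h_right=2, diff=3 [FAIL (|-1-2|=3 > 1)], height=3
  node 15: h_left=-1, h_right=3, diff=4 [FAIL (|-1-3|=4 > 1)], height=4
  node 13: h_left=-1, h_right=4, diff=5 [FAIL (|-1-4|=5 > 1)], height=5
  node 8: h_left=-1, h_right=5, diff=6 [FAIL (|-1-5|=6 > 1)], height=6
Node 37 violates the condition: |-1 - 1| = 2 > 1.
Result: Not balanced


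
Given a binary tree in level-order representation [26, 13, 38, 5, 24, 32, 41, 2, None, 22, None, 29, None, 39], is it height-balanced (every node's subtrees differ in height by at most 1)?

Tree (level-order array): [26, 13, 38, 5, 24, 32, 41, 2, None, 22, None, 29, None, 39]
Definition: a tree is height-balanced if, at every node, |h(left) - h(right)| <= 1 (empty subtree has height -1).
Bottom-up per-node check:
  node 2: h_left=-1, h_right=-1, diff=0 [OK], height=0
  node 5: h_left=0, h_right=-1, diff=1 [OK], height=1
  node 22: h_left=-1, h_right=-1, diff=0 [OK], height=0
  node 24: h_left=0, h_right=-1, diff=1 [OK], height=1
  node 13: h_left=1, h_right=1, diff=0 [OK], height=2
  node 29: h_left=-1, h_right=-1, diff=0 [OK], height=0
  node 32: h_left=0, h_right=-1, diff=1 [OK], height=1
  node 39: h_left=-1, h_right=-1, diff=0 [OK], height=0
  node 41: h_left=0, h_right=-1, diff=1 [OK], height=1
  node 38: h_left=1, h_right=1, diff=0 [OK], height=2
  node 26: h_left=2, h_right=2, diff=0 [OK], height=3
All nodes satisfy the balance condition.
Result: Balanced


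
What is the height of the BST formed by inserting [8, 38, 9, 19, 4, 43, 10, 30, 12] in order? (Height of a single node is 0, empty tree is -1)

Insertion order: [8, 38, 9, 19, 4, 43, 10, 30, 12]
Tree (level-order array): [8, 4, 38, None, None, 9, 43, None, 19, None, None, 10, 30, None, 12]
Compute height bottom-up (empty subtree = -1):
  height(4) = 1 + max(-1, -1) = 0
  height(12) = 1 + max(-1, -1) = 0
  height(10) = 1 + max(-1, 0) = 1
  height(30) = 1 + max(-1, -1) = 0
  height(19) = 1 + max(1, 0) = 2
  height(9) = 1 + max(-1, 2) = 3
  height(43) = 1 + max(-1, -1) = 0
  height(38) = 1 + max(3, 0) = 4
  height(8) = 1 + max(0, 4) = 5
Height = 5


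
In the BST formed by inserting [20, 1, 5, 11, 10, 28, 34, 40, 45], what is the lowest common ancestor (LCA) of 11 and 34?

Tree insertion order: [20, 1, 5, 11, 10, 28, 34, 40, 45]
Tree (level-order array): [20, 1, 28, None, 5, None, 34, None, 11, None, 40, 10, None, None, 45]
In a BST, the LCA of p=11, q=34 is the first node v on the
root-to-leaf path with p <= v <= q (go left if both < v, right if both > v).
Walk from root:
  at 20: 11 <= 20 <= 34, this is the LCA
LCA = 20


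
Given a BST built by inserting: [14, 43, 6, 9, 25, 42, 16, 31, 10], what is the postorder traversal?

Tree insertion order: [14, 43, 6, 9, 25, 42, 16, 31, 10]
Tree (level-order array): [14, 6, 43, None, 9, 25, None, None, 10, 16, 42, None, None, None, None, 31]
Postorder traversal: [10, 9, 6, 16, 31, 42, 25, 43, 14]


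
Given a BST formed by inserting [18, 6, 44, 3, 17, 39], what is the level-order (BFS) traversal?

Tree insertion order: [18, 6, 44, 3, 17, 39]
Tree (level-order array): [18, 6, 44, 3, 17, 39]
BFS from the root, enqueuing left then right child of each popped node:
  queue [18] -> pop 18, enqueue [6, 44], visited so far: [18]
  queue [6, 44] -> pop 6, enqueue [3, 17], visited so far: [18, 6]
  queue [44, 3, 17] -> pop 44, enqueue [39], visited so far: [18, 6, 44]
  queue [3, 17, 39] -> pop 3, enqueue [none], visited so far: [18, 6, 44, 3]
  queue [17, 39] -> pop 17, enqueue [none], visited so far: [18, 6, 44, 3, 17]
  queue [39] -> pop 39, enqueue [none], visited so far: [18, 6, 44, 3, 17, 39]
Result: [18, 6, 44, 3, 17, 39]


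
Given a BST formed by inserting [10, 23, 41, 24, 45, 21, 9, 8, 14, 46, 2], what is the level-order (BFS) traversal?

Tree insertion order: [10, 23, 41, 24, 45, 21, 9, 8, 14, 46, 2]
Tree (level-order array): [10, 9, 23, 8, None, 21, 41, 2, None, 14, None, 24, 45, None, None, None, None, None, None, None, 46]
BFS from the root, enqueuing left then right child of each popped node:
  queue [10] -> pop 10, enqueue [9, 23], visited so far: [10]
  queue [9, 23] -> pop 9, enqueue [8], visited so far: [10, 9]
  queue [23, 8] -> pop 23, enqueue [21, 41], visited so far: [10, 9, 23]
  queue [8, 21, 41] -> pop 8, enqueue [2], visited so far: [10, 9, 23, 8]
  queue [21, 41, 2] -> pop 21, enqueue [14], visited so far: [10, 9, 23, 8, 21]
  queue [41, 2, 14] -> pop 41, enqueue [24, 45], visited so far: [10, 9, 23, 8, 21, 41]
  queue [2, 14, 24, 45] -> pop 2, enqueue [none], visited so far: [10, 9, 23, 8, 21, 41, 2]
  queue [14, 24, 45] -> pop 14, enqueue [none], visited so far: [10, 9, 23, 8, 21, 41, 2, 14]
  queue [24, 45] -> pop 24, enqueue [none], visited so far: [10, 9, 23, 8, 21, 41, 2, 14, 24]
  queue [45] -> pop 45, enqueue [46], visited so far: [10, 9, 23, 8, 21, 41, 2, 14, 24, 45]
  queue [46] -> pop 46, enqueue [none], visited so far: [10, 9, 23, 8, 21, 41, 2, 14, 24, 45, 46]
Result: [10, 9, 23, 8, 21, 41, 2, 14, 24, 45, 46]


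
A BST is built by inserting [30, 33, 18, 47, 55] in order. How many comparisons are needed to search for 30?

Search path for 30: 30
Found: True
Comparisons: 1


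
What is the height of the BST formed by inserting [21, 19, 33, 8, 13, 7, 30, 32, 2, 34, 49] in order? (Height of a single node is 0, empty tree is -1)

Insertion order: [21, 19, 33, 8, 13, 7, 30, 32, 2, 34, 49]
Tree (level-order array): [21, 19, 33, 8, None, 30, 34, 7, 13, None, 32, None, 49, 2]
Compute height bottom-up (empty subtree = -1):
  height(2) = 1 + max(-1, -1) = 0
  height(7) = 1 + max(0, -1) = 1
  height(13) = 1 + max(-1, -1) = 0
  height(8) = 1 + max(1, 0) = 2
  height(19) = 1 + max(2, -1) = 3
  height(32) = 1 + max(-1, -1) = 0
  height(30) = 1 + max(-1, 0) = 1
  height(49) = 1 + max(-1, -1) = 0
  height(34) = 1 + max(-1, 0) = 1
  height(33) = 1 + max(1, 1) = 2
  height(21) = 1 + max(3, 2) = 4
Height = 4


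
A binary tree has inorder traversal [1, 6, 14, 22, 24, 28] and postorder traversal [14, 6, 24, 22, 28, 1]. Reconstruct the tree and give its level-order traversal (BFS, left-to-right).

Inorder:   [1, 6, 14, 22, 24, 28]
Postorder: [14, 6, 24, 22, 28, 1]
Algorithm: postorder visits root last, so walk postorder right-to-left;
each value is the root of the current inorder slice — split it at that
value, recurse on the right subtree first, then the left.
Recursive splits:
  root=1; inorder splits into left=[], right=[6, 14, 22, 24, 28]
  root=28; inorder splits into left=[6, 14, 22, 24], right=[]
  root=22; inorder splits into left=[6, 14], right=[24]
  root=24; inorder splits into left=[], right=[]
  root=6; inorder splits into left=[], right=[14]
  root=14; inorder splits into left=[], right=[]
Reconstructed level-order: [1, 28, 22, 6, 24, 14]


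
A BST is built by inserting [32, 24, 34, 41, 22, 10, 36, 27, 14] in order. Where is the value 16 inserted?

Starting tree (level order): [32, 24, 34, 22, 27, None, 41, 10, None, None, None, 36, None, None, 14]
Insertion path: 32 -> 24 -> 22 -> 10 -> 14
Result: insert 16 as right child of 14
Final tree (level order): [32, 24, 34, 22, 27, None, 41, 10, None, None, None, 36, None, None, 14, None, None, None, 16]


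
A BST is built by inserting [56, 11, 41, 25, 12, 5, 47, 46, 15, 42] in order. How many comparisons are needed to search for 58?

Search path for 58: 56
Found: False
Comparisons: 1


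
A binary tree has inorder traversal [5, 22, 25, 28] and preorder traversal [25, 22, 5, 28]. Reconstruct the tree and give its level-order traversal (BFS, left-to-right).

Inorder:  [5, 22, 25, 28]
Preorder: [25, 22, 5, 28]
Algorithm: preorder visits root first, so consume preorder in order;
for each root, split the current inorder slice at that value into
left-subtree inorder and right-subtree inorder, then recurse.
Recursive splits:
  root=25; inorder splits into left=[5, 22], right=[28]
  root=22; inorder splits into left=[5], right=[]
  root=5; inorder splits into left=[], right=[]
  root=28; inorder splits into left=[], right=[]
Reconstructed level-order: [25, 22, 28, 5]


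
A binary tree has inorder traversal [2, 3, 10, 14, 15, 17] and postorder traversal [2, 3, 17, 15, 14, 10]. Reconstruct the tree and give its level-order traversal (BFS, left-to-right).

Inorder:   [2, 3, 10, 14, 15, 17]
Postorder: [2, 3, 17, 15, 14, 10]
Algorithm: postorder visits root last, so walk postorder right-to-left;
each value is the root of the current inorder slice — split it at that
value, recurse on the right subtree first, then the left.
Recursive splits:
  root=10; inorder splits into left=[2, 3], right=[14, 15, 17]
  root=14; inorder splits into left=[], right=[15, 17]
  root=15; inorder splits into left=[], right=[17]
  root=17; inorder splits into left=[], right=[]
  root=3; inorder splits into left=[2], right=[]
  root=2; inorder splits into left=[], right=[]
Reconstructed level-order: [10, 3, 14, 2, 15, 17]


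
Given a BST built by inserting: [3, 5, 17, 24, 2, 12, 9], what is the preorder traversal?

Tree insertion order: [3, 5, 17, 24, 2, 12, 9]
Tree (level-order array): [3, 2, 5, None, None, None, 17, 12, 24, 9]
Preorder traversal: [3, 2, 5, 17, 12, 9, 24]


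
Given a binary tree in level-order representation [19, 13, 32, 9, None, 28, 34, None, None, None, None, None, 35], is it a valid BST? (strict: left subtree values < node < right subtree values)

Level-order array: [19, 13, 32, 9, None, 28, 34, None, None, None, None, None, 35]
Validate using subtree bounds (lo, hi): at each node, require lo < value < hi,
then recurse left with hi=value and right with lo=value.
Preorder trace (stopping at first violation):
  at node 19 with bounds (-inf, +inf): OK
  at node 13 with bounds (-inf, 19): OK
  at node 9 with bounds (-inf, 13): OK
  at node 32 with bounds (19, +inf): OK
  at node 28 with bounds (19, 32): OK
  at node 34 with bounds (32, +inf): OK
  at node 35 with bounds (34, +inf): OK
No violation found at any node.
Result: Valid BST


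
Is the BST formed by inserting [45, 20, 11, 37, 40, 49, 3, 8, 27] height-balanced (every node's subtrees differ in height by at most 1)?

Tree (level-order array): [45, 20, 49, 11, 37, None, None, 3, None, 27, 40, None, 8]
Definition: a tree is height-balanced if, at every node, |h(left) - h(right)| <= 1 (empty subtree has height -1).
Bottom-up per-node check:
  node 8: h_left=-1, h_right=-1, diff=0 [OK], height=0
  node 3: h_left=-1, h_right=0, diff=1 [OK], height=1
  node 11: h_left=1, h_right=-1, diff=2 [FAIL (|1--1|=2 > 1)], height=2
  node 27: h_left=-1, h_right=-1, diff=0 [OK], height=0
  node 40: h_left=-1, h_right=-1, diff=0 [OK], height=0
  node 37: h_left=0, h_right=0, diff=0 [OK], height=1
  node 20: h_left=2, h_right=1, diff=1 [OK], height=3
  node 49: h_left=-1, h_right=-1, diff=0 [OK], height=0
  node 45: h_left=3, h_right=0, diff=3 [FAIL (|3-0|=3 > 1)], height=4
Node 11 violates the condition: |1 - -1| = 2 > 1.
Result: Not balanced


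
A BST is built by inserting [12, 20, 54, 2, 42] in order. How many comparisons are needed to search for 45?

Search path for 45: 12 -> 20 -> 54 -> 42
Found: False
Comparisons: 4


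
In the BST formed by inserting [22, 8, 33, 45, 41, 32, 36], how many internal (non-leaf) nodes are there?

Tree built from: [22, 8, 33, 45, 41, 32, 36]
Tree (level-order array): [22, 8, 33, None, None, 32, 45, None, None, 41, None, 36]
Rule: An internal node has at least one child.
Per-node child counts:
  node 22: 2 child(ren)
  node 8: 0 child(ren)
  node 33: 2 child(ren)
  node 32: 0 child(ren)
  node 45: 1 child(ren)
  node 41: 1 child(ren)
  node 36: 0 child(ren)
Matching nodes: [22, 33, 45, 41]
Count of internal (non-leaf) nodes: 4


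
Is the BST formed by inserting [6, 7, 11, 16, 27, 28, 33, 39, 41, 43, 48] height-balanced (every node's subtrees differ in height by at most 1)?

Tree (level-order array): [6, None, 7, None, 11, None, 16, None, 27, None, 28, None, 33, None, 39, None, 41, None, 43, None, 48]
Definition: a tree is height-balanced if, at every node, |h(left) - h(right)| <= 1 (empty subtree has height -1).
Bottom-up per-node check:
  node 48: h_left=-1, h_right=-1, diff=0 [OK], height=0
  node 43: h_left=-1, h_right=0, diff=1 [OK], height=1
  node 41: h_left=-1, h_right=1, diff=2 [FAIL (|-1-1|=2 > 1)], height=2
  node 39: h_left=-1, h_right=2, diff=3 [FAIL (|-1-2|=3 > 1)], height=3
  node 33: h_left=-1, h_right=3, diff=4 [FAIL (|-1-3|=4 > 1)], height=4
  node 28: h_left=-1, h_right=4, diff=5 [FAIL (|-1-4|=5 > 1)], height=5
  node 27: h_left=-1, h_right=5, diff=6 [FAIL (|-1-5|=6 > 1)], height=6
  node 16: h_left=-1, h_right=6, diff=7 [FAIL (|-1-6|=7 > 1)], height=7
  node 11: h_left=-1, h_right=7, diff=8 [FAIL (|-1-7|=8 > 1)], height=8
  node 7: h_left=-1, h_right=8, diff=9 [FAIL (|-1-8|=9 > 1)], height=9
  node 6: h_left=-1, h_right=9, diff=10 [FAIL (|-1-9|=10 > 1)], height=10
Node 41 violates the condition: |-1 - 1| = 2 > 1.
Result: Not balanced


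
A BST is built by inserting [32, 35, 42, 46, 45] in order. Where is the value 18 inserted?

Starting tree (level order): [32, None, 35, None, 42, None, 46, 45]
Insertion path: 32
Result: insert 18 as left child of 32
Final tree (level order): [32, 18, 35, None, None, None, 42, None, 46, 45]


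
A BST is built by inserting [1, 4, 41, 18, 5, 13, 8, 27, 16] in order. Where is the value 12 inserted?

Starting tree (level order): [1, None, 4, None, 41, 18, None, 5, 27, None, 13, None, None, 8, 16]
Insertion path: 1 -> 4 -> 41 -> 18 -> 5 -> 13 -> 8
Result: insert 12 as right child of 8
Final tree (level order): [1, None, 4, None, 41, 18, None, 5, 27, None, 13, None, None, 8, 16, None, 12]


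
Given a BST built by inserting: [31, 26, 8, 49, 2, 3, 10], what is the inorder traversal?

Tree insertion order: [31, 26, 8, 49, 2, 3, 10]
Tree (level-order array): [31, 26, 49, 8, None, None, None, 2, 10, None, 3]
Inorder traversal: [2, 3, 8, 10, 26, 31, 49]


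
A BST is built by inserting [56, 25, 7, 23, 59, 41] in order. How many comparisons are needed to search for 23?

Search path for 23: 56 -> 25 -> 7 -> 23
Found: True
Comparisons: 4


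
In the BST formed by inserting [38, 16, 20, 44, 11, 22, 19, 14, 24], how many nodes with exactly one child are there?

Tree built from: [38, 16, 20, 44, 11, 22, 19, 14, 24]
Tree (level-order array): [38, 16, 44, 11, 20, None, None, None, 14, 19, 22, None, None, None, None, None, 24]
Rule: These are nodes with exactly 1 non-null child.
Per-node child counts:
  node 38: 2 child(ren)
  node 16: 2 child(ren)
  node 11: 1 child(ren)
  node 14: 0 child(ren)
  node 20: 2 child(ren)
  node 19: 0 child(ren)
  node 22: 1 child(ren)
  node 24: 0 child(ren)
  node 44: 0 child(ren)
Matching nodes: [11, 22]
Count of nodes with exactly one child: 2


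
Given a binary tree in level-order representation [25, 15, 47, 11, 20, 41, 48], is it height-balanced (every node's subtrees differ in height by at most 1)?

Tree (level-order array): [25, 15, 47, 11, 20, 41, 48]
Definition: a tree is height-balanced if, at every node, |h(left) - h(right)| <= 1 (empty subtree has height -1).
Bottom-up per-node check:
  node 11: h_left=-1, h_right=-1, diff=0 [OK], height=0
  node 20: h_left=-1, h_right=-1, diff=0 [OK], height=0
  node 15: h_left=0, h_right=0, diff=0 [OK], height=1
  node 41: h_left=-1, h_right=-1, diff=0 [OK], height=0
  node 48: h_left=-1, h_right=-1, diff=0 [OK], height=0
  node 47: h_left=0, h_right=0, diff=0 [OK], height=1
  node 25: h_left=1, h_right=1, diff=0 [OK], height=2
All nodes satisfy the balance condition.
Result: Balanced


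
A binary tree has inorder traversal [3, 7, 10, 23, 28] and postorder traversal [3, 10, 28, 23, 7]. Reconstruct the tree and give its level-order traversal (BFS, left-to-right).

Inorder:   [3, 7, 10, 23, 28]
Postorder: [3, 10, 28, 23, 7]
Algorithm: postorder visits root last, so walk postorder right-to-left;
each value is the root of the current inorder slice — split it at that
value, recurse on the right subtree first, then the left.
Recursive splits:
  root=7; inorder splits into left=[3], right=[10, 23, 28]
  root=23; inorder splits into left=[10], right=[28]
  root=28; inorder splits into left=[], right=[]
  root=10; inorder splits into left=[], right=[]
  root=3; inorder splits into left=[], right=[]
Reconstructed level-order: [7, 3, 23, 10, 28]


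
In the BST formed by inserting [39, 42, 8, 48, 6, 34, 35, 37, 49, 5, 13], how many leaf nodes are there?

Tree built from: [39, 42, 8, 48, 6, 34, 35, 37, 49, 5, 13]
Tree (level-order array): [39, 8, 42, 6, 34, None, 48, 5, None, 13, 35, None, 49, None, None, None, None, None, 37]
Rule: A leaf has 0 children.
Per-node child counts:
  node 39: 2 child(ren)
  node 8: 2 child(ren)
  node 6: 1 child(ren)
  node 5: 0 child(ren)
  node 34: 2 child(ren)
  node 13: 0 child(ren)
  node 35: 1 child(ren)
  node 37: 0 child(ren)
  node 42: 1 child(ren)
  node 48: 1 child(ren)
  node 49: 0 child(ren)
Matching nodes: [5, 13, 37, 49]
Count of leaf nodes: 4


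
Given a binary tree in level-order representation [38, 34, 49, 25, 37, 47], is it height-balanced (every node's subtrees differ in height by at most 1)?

Tree (level-order array): [38, 34, 49, 25, 37, 47]
Definition: a tree is height-balanced if, at every node, |h(left) - h(right)| <= 1 (empty subtree has height -1).
Bottom-up per-node check:
  node 25: h_left=-1, h_right=-1, diff=0 [OK], height=0
  node 37: h_left=-1, h_right=-1, diff=0 [OK], height=0
  node 34: h_left=0, h_right=0, diff=0 [OK], height=1
  node 47: h_left=-1, h_right=-1, diff=0 [OK], height=0
  node 49: h_left=0, h_right=-1, diff=1 [OK], height=1
  node 38: h_left=1, h_right=1, diff=0 [OK], height=2
All nodes satisfy the balance condition.
Result: Balanced


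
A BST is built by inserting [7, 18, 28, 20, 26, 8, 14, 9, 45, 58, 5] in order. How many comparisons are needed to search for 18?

Search path for 18: 7 -> 18
Found: True
Comparisons: 2


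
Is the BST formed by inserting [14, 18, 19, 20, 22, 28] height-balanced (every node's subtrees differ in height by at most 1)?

Tree (level-order array): [14, None, 18, None, 19, None, 20, None, 22, None, 28]
Definition: a tree is height-balanced if, at every node, |h(left) - h(right)| <= 1 (empty subtree has height -1).
Bottom-up per-node check:
  node 28: h_left=-1, h_right=-1, diff=0 [OK], height=0
  node 22: h_left=-1, h_right=0, diff=1 [OK], height=1
  node 20: h_left=-1, h_right=1, diff=2 [FAIL (|-1-1|=2 > 1)], height=2
  node 19: h_left=-1, h_right=2, diff=3 [FAIL (|-1-2|=3 > 1)], height=3
  node 18: h_left=-1, h_right=3, diff=4 [FAIL (|-1-3|=4 > 1)], height=4
  node 14: h_left=-1, h_right=4, diff=5 [FAIL (|-1-4|=5 > 1)], height=5
Node 20 violates the condition: |-1 - 1| = 2 > 1.
Result: Not balanced


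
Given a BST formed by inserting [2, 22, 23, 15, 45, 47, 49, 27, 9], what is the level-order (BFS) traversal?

Tree insertion order: [2, 22, 23, 15, 45, 47, 49, 27, 9]
Tree (level-order array): [2, None, 22, 15, 23, 9, None, None, 45, None, None, 27, 47, None, None, None, 49]
BFS from the root, enqueuing left then right child of each popped node:
  queue [2] -> pop 2, enqueue [22], visited so far: [2]
  queue [22] -> pop 22, enqueue [15, 23], visited so far: [2, 22]
  queue [15, 23] -> pop 15, enqueue [9], visited so far: [2, 22, 15]
  queue [23, 9] -> pop 23, enqueue [45], visited so far: [2, 22, 15, 23]
  queue [9, 45] -> pop 9, enqueue [none], visited so far: [2, 22, 15, 23, 9]
  queue [45] -> pop 45, enqueue [27, 47], visited so far: [2, 22, 15, 23, 9, 45]
  queue [27, 47] -> pop 27, enqueue [none], visited so far: [2, 22, 15, 23, 9, 45, 27]
  queue [47] -> pop 47, enqueue [49], visited so far: [2, 22, 15, 23, 9, 45, 27, 47]
  queue [49] -> pop 49, enqueue [none], visited so far: [2, 22, 15, 23, 9, 45, 27, 47, 49]
Result: [2, 22, 15, 23, 9, 45, 27, 47, 49]


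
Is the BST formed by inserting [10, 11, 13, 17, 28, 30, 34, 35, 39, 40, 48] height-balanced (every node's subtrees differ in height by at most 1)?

Tree (level-order array): [10, None, 11, None, 13, None, 17, None, 28, None, 30, None, 34, None, 35, None, 39, None, 40, None, 48]
Definition: a tree is height-balanced if, at every node, |h(left) - h(right)| <= 1 (empty subtree has height -1).
Bottom-up per-node check:
  node 48: h_left=-1, h_right=-1, diff=0 [OK], height=0
  node 40: h_left=-1, h_right=0, diff=1 [OK], height=1
  node 39: h_left=-1, h_right=1, diff=2 [FAIL (|-1-1|=2 > 1)], height=2
  node 35: h_left=-1, h_right=2, diff=3 [FAIL (|-1-2|=3 > 1)], height=3
  node 34: h_left=-1, h_right=3, diff=4 [FAIL (|-1-3|=4 > 1)], height=4
  node 30: h_left=-1, h_right=4, diff=5 [FAIL (|-1-4|=5 > 1)], height=5
  node 28: h_left=-1, h_right=5, diff=6 [FAIL (|-1-5|=6 > 1)], height=6
  node 17: h_left=-1, h_right=6, diff=7 [FAIL (|-1-6|=7 > 1)], height=7
  node 13: h_left=-1, h_right=7, diff=8 [FAIL (|-1-7|=8 > 1)], height=8
  node 11: h_left=-1, h_right=8, diff=9 [FAIL (|-1-8|=9 > 1)], height=9
  node 10: h_left=-1, h_right=9, diff=10 [FAIL (|-1-9|=10 > 1)], height=10
Node 39 violates the condition: |-1 - 1| = 2 > 1.
Result: Not balanced


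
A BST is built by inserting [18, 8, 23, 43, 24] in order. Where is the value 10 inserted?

Starting tree (level order): [18, 8, 23, None, None, None, 43, 24]
Insertion path: 18 -> 8
Result: insert 10 as right child of 8
Final tree (level order): [18, 8, 23, None, 10, None, 43, None, None, 24]


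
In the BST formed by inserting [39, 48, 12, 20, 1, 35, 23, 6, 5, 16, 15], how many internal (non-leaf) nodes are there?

Tree built from: [39, 48, 12, 20, 1, 35, 23, 6, 5, 16, 15]
Tree (level-order array): [39, 12, 48, 1, 20, None, None, None, 6, 16, 35, 5, None, 15, None, 23]
Rule: An internal node has at least one child.
Per-node child counts:
  node 39: 2 child(ren)
  node 12: 2 child(ren)
  node 1: 1 child(ren)
  node 6: 1 child(ren)
  node 5: 0 child(ren)
  node 20: 2 child(ren)
  node 16: 1 child(ren)
  node 15: 0 child(ren)
  node 35: 1 child(ren)
  node 23: 0 child(ren)
  node 48: 0 child(ren)
Matching nodes: [39, 12, 1, 6, 20, 16, 35]
Count of internal (non-leaf) nodes: 7


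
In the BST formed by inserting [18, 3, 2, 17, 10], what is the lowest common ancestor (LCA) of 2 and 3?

Tree insertion order: [18, 3, 2, 17, 10]
Tree (level-order array): [18, 3, None, 2, 17, None, None, 10]
In a BST, the LCA of p=2, q=3 is the first node v on the
root-to-leaf path with p <= v <= q (go left if both < v, right if both > v).
Walk from root:
  at 18: both 2 and 3 < 18, go left
  at 3: 2 <= 3 <= 3, this is the LCA
LCA = 3


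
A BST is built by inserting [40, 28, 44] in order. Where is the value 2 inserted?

Starting tree (level order): [40, 28, 44]
Insertion path: 40 -> 28
Result: insert 2 as left child of 28
Final tree (level order): [40, 28, 44, 2]


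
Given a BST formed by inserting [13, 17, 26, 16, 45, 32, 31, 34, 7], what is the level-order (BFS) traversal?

Tree insertion order: [13, 17, 26, 16, 45, 32, 31, 34, 7]
Tree (level-order array): [13, 7, 17, None, None, 16, 26, None, None, None, 45, 32, None, 31, 34]
BFS from the root, enqueuing left then right child of each popped node:
  queue [13] -> pop 13, enqueue [7, 17], visited so far: [13]
  queue [7, 17] -> pop 7, enqueue [none], visited so far: [13, 7]
  queue [17] -> pop 17, enqueue [16, 26], visited so far: [13, 7, 17]
  queue [16, 26] -> pop 16, enqueue [none], visited so far: [13, 7, 17, 16]
  queue [26] -> pop 26, enqueue [45], visited so far: [13, 7, 17, 16, 26]
  queue [45] -> pop 45, enqueue [32], visited so far: [13, 7, 17, 16, 26, 45]
  queue [32] -> pop 32, enqueue [31, 34], visited so far: [13, 7, 17, 16, 26, 45, 32]
  queue [31, 34] -> pop 31, enqueue [none], visited so far: [13, 7, 17, 16, 26, 45, 32, 31]
  queue [34] -> pop 34, enqueue [none], visited so far: [13, 7, 17, 16, 26, 45, 32, 31, 34]
Result: [13, 7, 17, 16, 26, 45, 32, 31, 34]


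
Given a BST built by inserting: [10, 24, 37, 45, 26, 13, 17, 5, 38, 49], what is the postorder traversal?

Tree insertion order: [10, 24, 37, 45, 26, 13, 17, 5, 38, 49]
Tree (level-order array): [10, 5, 24, None, None, 13, 37, None, 17, 26, 45, None, None, None, None, 38, 49]
Postorder traversal: [5, 17, 13, 26, 38, 49, 45, 37, 24, 10]


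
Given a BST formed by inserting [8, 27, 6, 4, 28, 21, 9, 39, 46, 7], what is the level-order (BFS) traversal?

Tree insertion order: [8, 27, 6, 4, 28, 21, 9, 39, 46, 7]
Tree (level-order array): [8, 6, 27, 4, 7, 21, 28, None, None, None, None, 9, None, None, 39, None, None, None, 46]
BFS from the root, enqueuing left then right child of each popped node:
  queue [8] -> pop 8, enqueue [6, 27], visited so far: [8]
  queue [6, 27] -> pop 6, enqueue [4, 7], visited so far: [8, 6]
  queue [27, 4, 7] -> pop 27, enqueue [21, 28], visited so far: [8, 6, 27]
  queue [4, 7, 21, 28] -> pop 4, enqueue [none], visited so far: [8, 6, 27, 4]
  queue [7, 21, 28] -> pop 7, enqueue [none], visited so far: [8, 6, 27, 4, 7]
  queue [21, 28] -> pop 21, enqueue [9], visited so far: [8, 6, 27, 4, 7, 21]
  queue [28, 9] -> pop 28, enqueue [39], visited so far: [8, 6, 27, 4, 7, 21, 28]
  queue [9, 39] -> pop 9, enqueue [none], visited so far: [8, 6, 27, 4, 7, 21, 28, 9]
  queue [39] -> pop 39, enqueue [46], visited so far: [8, 6, 27, 4, 7, 21, 28, 9, 39]
  queue [46] -> pop 46, enqueue [none], visited so far: [8, 6, 27, 4, 7, 21, 28, 9, 39, 46]
Result: [8, 6, 27, 4, 7, 21, 28, 9, 39, 46]


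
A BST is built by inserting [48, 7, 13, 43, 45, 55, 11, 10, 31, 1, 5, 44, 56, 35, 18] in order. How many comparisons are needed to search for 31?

Search path for 31: 48 -> 7 -> 13 -> 43 -> 31
Found: True
Comparisons: 5


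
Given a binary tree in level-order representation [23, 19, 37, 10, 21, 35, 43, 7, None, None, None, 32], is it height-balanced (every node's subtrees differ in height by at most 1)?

Tree (level-order array): [23, 19, 37, 10, 21, 35, 43, 7, None, None, None, 32]
Definition: a tree is height-balanced if, at every node, |h(left) - h(right)| <= 1 (empty subtree has height -1).
Bottom-up per-node check:
  node 7: h_left=-1, h_right=-1, diff=0 [OK], height=0
  node 10: h_left=0, h_right=-1, diff=1 [OK], height=1
  node 21: h_left=-1, h_right=-1, diff=0 [OK], height=0
  node 19: h_left=1, h_right=0, diff=1 [OK], height=2
  node 32: h_left=-1, h_right=-1, diff=0 [OK], height=0
  node 35: h_left=0, h_right=-1, diff=1 [OK], height=1
  node 43: h_left=-1, h_right=-1, diff=0 [OK], height=0
  node 37: h_left=1, h_right=0, diff=1 [OK], height=2
  node 23: h_left=2, h_right=2, diff=0 [OK], height=3
All nodes satisfy the balance condition.
Result: Balanced


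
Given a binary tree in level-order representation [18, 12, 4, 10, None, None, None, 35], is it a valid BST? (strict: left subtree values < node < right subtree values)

Level-order array: [18, 12, 4, 10, None, None, None, 35]
Validate using subtree bounds (lo, hi): at each node, require lo < value < hi,
then recurse left with hi=value and right with lo=value.
Preorder trace (stopping at first violation):
  at node 18 with bounds (-inf, +inf): OK
  at node 12 with bounds (-inf, 18): OK
  at node 10 with bounds (-inf, 12): OK
  at node 35 with bounds (-inf, 10): VIOLATION
Node 35 violates its bound: not (-inf < 35 < 10).
Result: Not a valid BST


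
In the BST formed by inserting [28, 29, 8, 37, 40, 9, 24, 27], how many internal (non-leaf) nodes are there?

Tree built from: [28, 29, 8, 37, 40, 9, 24, 27]
Tree (level-order array): [28, 8, 29, None, 9, None, 37, None, 24, None, 40, None, 27]
Rule: An internal node has at least one child.
Per-node child counts:
  node 28: 2 child(ren)
  node 8: 1 child(ren)
  node 9: 1 child(ren)
  node 24: 1 child(ren)
  node 27: 0 child(ren)
  node 29: 1 child(ren)
  node 37: 1 child(ren)
  node 40: 0 child(ren)
Matching nodes: [28, 8, 9, 24, 29, 37]
Count of internal (non-leaf) nodes: 6


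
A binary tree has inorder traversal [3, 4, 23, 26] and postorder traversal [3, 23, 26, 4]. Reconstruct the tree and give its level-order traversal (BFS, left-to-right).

Inorder:   [3, 4, 23, 26]
Postorder: [3, 23, 26, 4]
Algorithm: postorder visits root last, so walk postorder right-to-left;
each value is the root of the current inorder slice — split it at that
value, recurse on the right subtree first, then the left.
Recursive splits:
  root=4; inorder splits into left=[3], right=[23, 26]
  root=26; inorder splits into left=[23], right=[]
  root=23; inorder splits into left=[], right=[]
  root=3; inorder splits into left=[], right=[]
Reconstructed level-order: [4, 3, 26, 23]


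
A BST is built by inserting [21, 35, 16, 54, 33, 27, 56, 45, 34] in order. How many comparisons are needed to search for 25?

Search path for 25: 21 -> 35 -> 33 -> 27
Found: False
Comparisons: 4


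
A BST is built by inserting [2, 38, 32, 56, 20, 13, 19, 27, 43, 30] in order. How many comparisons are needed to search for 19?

Search path for 19: 2 -> 38 -> 32 -> 20 -> 13 -> 19
Found: True
Comparisons: 6


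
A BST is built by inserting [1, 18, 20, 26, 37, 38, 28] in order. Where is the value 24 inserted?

Starting tree (level order): [1, None, 18, None, 20, None, 26, None, 37, 28, 38]
Insertion path: 1 -> 18 -> 20 -> 26
Result: insert 24 as left child of 26
Final tree (level order): [1, None, 18, None, 20, None, 26, 24, 37, None, None, 28, 38]


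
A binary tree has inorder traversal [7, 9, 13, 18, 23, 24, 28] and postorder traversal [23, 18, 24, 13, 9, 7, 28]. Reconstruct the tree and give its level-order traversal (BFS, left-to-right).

Inorder:   [7, 9, 13, 18, 23, 24, 28]
Postorder: [23, 18, 24, 13, 9, 7, 28]
Algorithm: postorder visits root last, so walk postorder right-to-left;
each value is the root of the current inorder slice — split it at that
value, recurse on the right subtree first, then the left.
Recursive splits:
  root=28; inorder splits into left=[7, 9, 13, 18, 23, 24], right=[]
  root=7; inorder splits into left=[], right=[9, 13, 18, 23, 24]
  root=9; inorder splits into left=[], right=[13, 18, 23, 24]
  root=13; inorder splits into left=[], right=[18, 23, 24]
  root=24; inorder splits into left=[18, 23], right=[]
  root=18; inorder splits into left=[], right=[23]
  root=23; inorder splits into left=[], right=[]
Reconstructed level-order: [28, 7, 9, 13, 24, 18, 23]


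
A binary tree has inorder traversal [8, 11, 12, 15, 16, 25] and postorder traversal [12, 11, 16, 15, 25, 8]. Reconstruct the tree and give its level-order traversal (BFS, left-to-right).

Inorder:   [8, 11, 12, 15, 16, 25]
Postorder: [12, 11, 16, 15, 25, 8]
Algorithm: postorder visits root last, so walk postorder right-to-left;
each value is the root of the current inorder slice — split it at that
value, recurse on the right subtree first, then the left.
Recursive splits:
  root=8; inorder splits into left=[], right=[11, 12, 15, 16, 25]
  root=25; inorder splits into left=[11, 12, 15, 16], right=[]
  root=15; inorder splits into left=[11, 12], right=[16]
  root=16; inorder splits into left=[], right=[]
  root=11; inorder splits into left=[], right=[12]
  root=12; inorder splits into left=[], right=[]
Reconstructed level-order: [8, 25, 15, 11, 16, 12]


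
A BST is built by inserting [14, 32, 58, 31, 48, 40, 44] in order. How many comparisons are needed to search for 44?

Search path for 44: 14 -> 32 -> 58 -> 48 -> 40 -> 44
Found: True
Comparisons: 6


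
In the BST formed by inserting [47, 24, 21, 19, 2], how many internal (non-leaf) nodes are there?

Tree built from: [47, 24, 21, 19, 2]
Tree (level-order array): [47, 24, None, 21, None, 19, None, 2]
Rule: An internal node has at least one child.
Per-node child counts:
  node 47: 1 child(ren)
  node 24: 1 child(ren)
  node 21: 1 child(ren)
  node 19: 1 child(ren)
  node 2: 0 child(ren)
Matching nodes: [47, 24, 21, 19]
Count of internal (non-leaf) nodes: 4


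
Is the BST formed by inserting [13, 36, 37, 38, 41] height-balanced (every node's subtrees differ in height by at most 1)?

Tree (level-order array): [13, None, 36, None, 37, None, 38, None, 41]
Definition: a tree is height-balanced if, at every node, |h(left) - h(right)| <= 1 (empty subtree has height -1).
Bottom-up per-node check:
  node 41: h_left=-1, h_right=-1, diff=0 [OK], height=0
  node 38: h_left=-1, h_right=0, diff=1 [OK], height=1
  node 37: h_left=-1, h_right=1, diff=2 [FAIL (|-1-1|=2 > 1)], height=2
  node 36: h_left=-1, h_right=2, diff=3 [FAIL (|-1-2|=3 > 1)], height=3
  node 13: h_left=-1, h_right=3, diff=4 [FAIL (|-1-3|=4 > 1)], height=4
Node 37 violates the condition: |-1 - 1| = 2 > 1.
Result: Not balanced


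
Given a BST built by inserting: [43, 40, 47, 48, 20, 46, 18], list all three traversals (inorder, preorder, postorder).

Tree insertion order: [43, 40, 47, 48, 20, 46, 18]
Tree (level-order array): [43, 40, 47, 20, None, 46, 48, 18]
Inorder (L, root, R): [18, 20, 40, 43, 46, 47, 48]
Preorder (root, L, R): [43, 40, 20, 18, 47, 46, 48]
Postorder (L, R, root): [18, 20, 40, 46, 48, 47, 43]


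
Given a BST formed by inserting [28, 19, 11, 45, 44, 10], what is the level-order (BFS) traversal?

Tree insertion order: [28, 19, 11, 45, 44, 10]
Tree (level-order array): [28, 19, 45, 11, None, 44, None, 10]
BFS from the root, enqueuing left then right child of each popped node:
  queue [28] -> pop 28, enqueue [19, 45], visited so far: [28]
  queue [19, 45] -> pop 19, enqueue [11], visited so far: [28, 19]
  queue [45, 11] -> pop 45, enqueue [44], visited so far: [28, 19, 45]
  queue [11, 44] -> pop 11, enqueue [10], visited so far: [28, 19, 45, 11]
  queue [44, 10] -> pop 44, enqueue [none], visited so far: [28, 19, 45, 11, 44]
  queue [10] -> pop 10, enqueue [none], visited so far: [28, 19, 45, 11, 44, 10]
Result: [28, 19, 45, 11, 44, 10]


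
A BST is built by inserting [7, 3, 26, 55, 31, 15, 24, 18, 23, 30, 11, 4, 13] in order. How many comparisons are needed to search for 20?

Search path for 20: 7 -> 26 -> 15 -> 24 -> 18 -> 23
Found: False
Comparisons: 6


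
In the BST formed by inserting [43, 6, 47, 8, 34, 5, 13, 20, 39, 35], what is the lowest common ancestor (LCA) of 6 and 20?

Tree insertion order: [43, 6, 47, 8, 34, 5, 13, 20, 39, 35]
Tree (level-order array): [43, 6, 47, 5, 8, None, None, None, None, None, 34, 13, 39, None, 20, 35]
In a BST, the LCA of p=6, q=20 is the first node v on the
root-to-leaf path with p <= v <= q (go left if both < v, right if both > v).
Walk from root:
  at 43: both 6 and 20 < 43, go left
  at 6: 6 <= 6 <= 20, this is the LCA
LCA = 6


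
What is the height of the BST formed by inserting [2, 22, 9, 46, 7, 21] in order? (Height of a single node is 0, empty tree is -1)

Insertion order: [2, 22, 9, 46, 7, 21]
Tree (level-order array): [2, None, 22, 9, 46, 7, 21]
Compute height bottom-up (empty subtree = -1):
  height(7) = 1 + max(-1, -1) = 0
  height(21) = 1 + max(-1, -1) = 0
  height(9) = 1 + max(0, 0) = 1
  height(46) = 1 + max(-1, -1) = 0
  height(22) = 1 + max(1, 0) = 2
  height(2) = 1 + max(-1, 2) = 3
Height = 3


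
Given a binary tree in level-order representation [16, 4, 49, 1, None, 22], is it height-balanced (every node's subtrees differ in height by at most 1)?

Tree (level-order array): [16, 4, 49, 1, None, 22]
Definition: a tree is height-balanced if, at every node, |h(left) - h(right)| <= 1 (empty subtree has height -1).
Bottom-up per-node check:
  node 1: h_left=-1, h_right=-1, diff=0 [OK], height=0
  node 4: h_left=0, h_right=-1, diff=1 [OK], height=1
  node 22: h_left=-1, h_right=-1, diff=0 [OK], height=0
  node 49: h_left=0, h_right=-1, diff=1 [OK], height=1
  node 16: h_left=1, h_right=1, diff=0 [OK], height=2
All nodes satisfy the balance condition.
Result: Balanced


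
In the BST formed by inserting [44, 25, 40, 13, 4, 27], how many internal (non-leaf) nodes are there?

Tree built from: [44, 25, 40, 13, 4, 27]
Tree (level-order array): [44, 25, None, 13, 40, 4, None, 27]
Rule: An internal node has at least one child.
Per-node child counts:
  node 44: 1 child(ren)
  node 25: 2 child(ren)
  node 13: 1 child(ren)
  node 4: 0 child(ren)
  node 40: 1 child(ren)
  node 27: 0 child(ren)
Matching nodes: [44, 25, 13, 40]
Count of internal (non-leaf) nodes: 4


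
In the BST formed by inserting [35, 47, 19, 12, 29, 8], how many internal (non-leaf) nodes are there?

Tree built from: [35, 47, 19, 12, 29, 8]
Tree (level-order array): [35, 19, 47, 12, 29, None, None, 8]
Rule: An internal node has at least one child.
Per-node child counts:
  node 35: 2 child(ren)
  node 19: 2 child(ren)
  node 12: 1 child(ren)
  node 8: 0 child(ren)
  node 29: 0 child(ren)
  node 47: 0 child(ren)
Matching nodes: [35, 19, 12]
Count of internal (non-leaf) nodes: 3


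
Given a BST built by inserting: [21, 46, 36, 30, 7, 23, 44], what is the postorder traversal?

Tree insertion order: [21, 46, 36, 30, 7, 23, 44]
Tree (level-order array): [21, 7, 46, None, None, 36, None, 30, 44, 23]
Postorder traversal: [7, 23, 30, 44, 36, 46, 21]


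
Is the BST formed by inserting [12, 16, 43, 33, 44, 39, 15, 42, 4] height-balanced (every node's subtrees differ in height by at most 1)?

Tree (level-order array): [12, 4, 16, None, None, 15, 43, None, None, 33, 44, None, 39, None, None, None, 42]
Definition: a tree is height-balanced if, at every node, |h(left) - h(right)| <= 1 (empty subtree has height -1).
Bottom-up per-node check:
  node 4: h_left=-1, h_right=-1, diff=0 [OK], height=0
  node 15: h_left=-1, h_right=-1, diff=0 [OK], height=0
  node 42: h_left=-1, h_right=-1, diff=0 [OK], height=0
  node 39: h_left=-1, h_right=0, diff=1 [OK], height=1
  node 33: h_left=-1, h_right=1, diff=2 [FAIL (|-1-1|=2 > 1)], height=2
  node 44: h_left=-1, h_right=-1, diff=0 [OK], height=0
  node 43: h_left=2, h_right=0, diff=2 [FAIL (|2-0|=2 > 1)], height=3
  node 16: h_left=0, h_right=3, diff=3 [FAIL (|0-3|=3 > 1)], height=4
  node 12: h_left=0, h_right=4, diff=4 [FAIL (|0-4|=4 > 1)], height=5
Node 33 violates the condition: |-1 - 1| = 2 > 1.
Result: Not balanced


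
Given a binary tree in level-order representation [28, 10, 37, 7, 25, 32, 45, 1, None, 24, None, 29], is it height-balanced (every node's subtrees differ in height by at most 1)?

Tree (level-order array): [28, 10, 37, 7, 25, 32, 45, 1, None, 24, None, 29]
Definition: a tree is height-balanced if, at every node, |h(left) - h(right)| <= 1 (empty subtree has height -1).
Bottom-up per-node check:
  node 1: h_left=-1, h_right=-1, diff=0 [OK], height=0
  node 7: h_left=0, h_right=-1, diff=1 [OK], height=1
  node 24: h_left=-1, h_right=-1, diff=0 [OK], height=0
  node 25: h_left=0, h_right=-1, diff=1 [OK], height=1
  node 10: h_left=1, h_right=1, diff=0 [OK], height=2
  node 29: h_left=-1, h_right=-1, diff=0 [OK], height=0
  node 32: h_left=0, h_right=-1, diff=1 [OK], height=1
  node 45: h_left=-1, h_right=-1, diff=0 [OK], height=0
  node 37: h_left=1, h_right=0, diff=1 [OK], height=2
  node 28: h_left=2, h_right=2, diff=0 [OK], height=3
All nodes satisfy the balance condition.
Result: Balanced


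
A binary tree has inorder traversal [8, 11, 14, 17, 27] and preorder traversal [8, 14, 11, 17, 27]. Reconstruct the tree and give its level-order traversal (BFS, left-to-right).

Inorder:  [8, 11, 14, 17, 27]
Preorder: [8, 14, 11, 17, 27]
Algorithm: preorder visits root first, so consume preorder in order;
for each root, split the current inorder slice at that value into
left-subtree inorder and right-subtree inorder, then recurse.
Recursive splits:
  root=8; inorder splits into left=[], right=[11, 14, 17, 27]
  root=14; inorder splits into left=[11], right=[17, 27]
  root=11; inorder splits into left=[], right=[]
  root=17; inorder splits into left=[], right=[27]
  root=27; inorder splits into left=[], right=[]
Reconstructed level-order: [8, 14, 11, 17, 27]
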